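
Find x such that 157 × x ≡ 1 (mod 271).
145

gcd(157, 271) = 1, so the inverse exists.
Extended Euclidean algorithm on (271, 157):
271 = 1 × 157 + 114  ⟹  114 = (1)·271 + (-1)·157
157 = 1 × 114 + 43  ⟹  43 = (-1)·271 + (2)·157
114 = 2 × 43 + 28  ⟹  28 = (3)·271 + (-5)·157
43 = 1 × 28 + 15  ⟹  15 = (-4)·271 + (7)·157
28 = 1 × 15 + 13  ⟹  13 = (7)·271 + (-12)·157
15 = 1 × 13 + 2  ⟹  2 = (-11)·271 + (19)·157
13 = 6 × 2 + 1  ⟹  1 = (73)·271 + (-126)·157
So (-126)·157 ≡ 1 (mod 271), i.e. 157^(-1) ≡ -126 ≡ 145 (mod 271).
Check: 157 × 145 = 22765 ≡ 1 (mod 271)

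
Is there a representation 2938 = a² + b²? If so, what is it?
27² + 47² (a=27, b=47)

Factorization: 2938 = 2 × 13 × 113
By Fermat: n is sum of two squares iff every prime p ≡ 3 (mod 4) appears to even power.
All primes ≡ 3 (mod 4) appear to even power.
Search a = 0, 1, 2, … for 2938 - a² a perfect square: first hit at a = 27: 2938 - 729 = 2209 = 47².
2938 = 27² + 47² = 729 + 2209 ✓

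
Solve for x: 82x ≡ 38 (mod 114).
x ≡ 38 (mod 57)

gcd(82, 114) = 2, which divides 38, so solutions exist.
Divide through by 2: 41x ≡ 19 (mod 57).
Find 41^(-1) mod 57 by the extended Euclidean algorithm:
57 = 1 × 41 + 16  ⟹  16 = (1)·57 + (-1)·41
41 = 2 × 16 + 9  ⟹  9 = (-2)·57 + (3)·41
16 = 1 × 9 + 7  ⟹  7 = (3)·57 + (-4)·41
9 = 1 × 7 + 2  ⟹  2 = (-5)·57 + (7)·41
7 = 3 × 2 + 1  ⟹  1 = (18)·57 + (-25)·41
So (-25)·41 ≡ 1 (mod 57), i.e. 41^(-1) ≡ -25 ≡ 32 (mod 57).
x ≡ 32 × 19 = 608 ≡ 38 (mod 57).
Check: 82 × 38 = 3116 ≡ 38 (mod 114).
x ≡ 38 (mod 57), giving 2 solutions mod 114.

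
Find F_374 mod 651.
470

Matrix identity: Q^n = [[F_(n+1), F_n], [F_n, F_(n-1)]] with Q = [[1,1],[1,0]].
n = 374 = 101110110₂. Square-and-multiply, entries mod 651:
Q^1 = [[1,1],[1,0]]
Q^2 = (Q^1)² = [[2,1],[1,1]]
Q^5 = (Q^2)²·Q = [[8,5],[5,3]]
Q^11 = (Q^5)²·Q = [[144,89],[89,55]]
Q^23 = (Q^11)²·Q = [[147,13],[13,134]]
Q^46 = (Q^23)² = [[295,398],[398,548]]
Q^93 = (Q^46)²·Q = [[251,2],[2,249]]
Q^187 = (Q^93)²·Q = [[207,509],[509,349]]
Q^374 = (Q^187)² = [[517,470],[470,47]]
F_374 mod 651 = Q^374[0][1] = 470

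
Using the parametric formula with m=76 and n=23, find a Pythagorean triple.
(5247, 3496, 6305)

Euclid's formula: a = m² - n², b = 2mn, c = m² + n²
m = 76, n = 23
a = 76² - 23² = 5776 - 529 = 5247
b = 2 × 76 × 23 = 3496
c = 76² + 23² = 5776 + 529 = 6305
Verification: 5247² + 3496² = 27531009 + 12222016 = 39753025 = 6305² ✓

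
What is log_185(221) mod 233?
145

Baby-step giant-step with step n = ⌈√233⌉ = 16.
Baby steps 185^j mod 233 (j:value) for j=0..15: 0:1, 1:185, 2:207, 3:83, 4:210, 5:172, 6:132, 7:188, 8:63, 9:5, 10:226, 11:103, 12:182, 13:118, 14:161, 15:194.
Giant-step multiplier: 185^(-16) ≡ 185^(232-16) = 185^216 ≡ 204 (mod 233).
Giant steps γ_i = 221·204^i mod 233: γ_0=221, γ_1=115, γ_2=160, γ_3=20, γ_4=119, γ_5=44, γ_6=122, γ_7=190, γ_8=82, γ_9=185 (in table at j=1).
x = i·n + j = 9·16 + 1 = 145.
Check: 185^145 ≡ 221 (mod 233).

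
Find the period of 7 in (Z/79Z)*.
78

79 is prime, so ord(7) divides φ(79) = 78.
Divisors of 78: 1, 2, 3, 6, 13, 26, 39, 78.
Repeated squaring: 7^1 ≡ 7, 7^2 ≡ 49, 7^4 ≡ 31, 7^8 ≡ 13, 7^16 ≡ 11, 7^32 ≡ 42, 7^64 ≡ 26 (mod 79).
Test 7^d mod 79 for each divisor d in increasing order:
7^1 ≡ 7
7^2 ≡ 49
7^3 = 7^2·7^1 ≡ 27
7^6 = 7^4·7^2 ≡ 18
7^13 = 7^8·7^4·7^1 ≡ 56
7^26 = 7^16·7^8·7^2 ≡ 55
7^39 = 7^32·7^4·7^2·7^1 ≡ 78
7^78 = 7^64·7^8·7^4·7^2 ≡ 1  ← first divisor giving 1
The order is 78.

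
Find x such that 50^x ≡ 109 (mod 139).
49

Baby-step giant-step with step n = ⌈√139⌉ = 12.
Baby steps 50^j mod 139 (j:value) for j=0..11: 0:1, 1:50, 2:137, 3:39, 4:4, 5:61, 6:131, 7:17, 8:16, 9:105, 10:107, 11:68.
Giant-step multiplier: 50^(-12) ≡ 50^(138-12) = 50^126 ≡ 63 (mod 139).
Giant steps γ_i = 109·63^i mod 139: γ_0=109, γ_1=56, γ_2=53, γ_3=3, γ_4=50 (in table at j=1).
x = i·n + j = 4·12 + 1 = 49.
Check: 50^49 ≡ 109 (mod 139).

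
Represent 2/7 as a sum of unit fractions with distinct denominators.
1/4 + 1/28

Greedy algorithm:
2/7: ceiling(7/2) = 4, use 1/4
1/28: ceiling(28/1) = 28, use 1/28
Result: 2/7 = 1/4 + 1/28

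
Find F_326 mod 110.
63

Matrix identity: Q^n = [[F_(n+1), F_n], [F_n, F_(n-1)]] with Q = [[1,1],[1,0]].
n = 326 = 101000110₂. Square-and-multiply, entries mod 110:
Q^1 = [[1,1],[1,0]]
Q^2 = (Q^1)² = [[2,1],[1,1]]
Q^5 = (Q^2)²·Q = [[8,5],[5,3]]
Q^10 = (Q^5)² = [[89,55],[55,34]]
Q^20 = (Q^10)² = [[56,55],[55,1]]
Q^40 = (Q^20)² = [[1,55],[55,56]]
Q^81 = (Q^40)²·Q = [[1,56],[56,55]]
Q^163 = (Q^81)²·Q = [[3,57],[57,56]]
Q^326 = (Q^163)² = [[68,63],[63,5]]
F_326 mod 110 = Q^326[0][1] = 63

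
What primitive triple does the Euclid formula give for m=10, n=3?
(91, 60, 109)

Euclid's formula: a = m² - n², b = 2mn, c = m² + n²
m = 10, n = 3
a = 10² - 3² = 100 - 9 = 91
b = 2 × 10 × 3 = 60
c = 10² + 3² = 100 + 9 = 109
Verification: 91² + 60² = 8281 + 3600 = 11881 = 109² ✓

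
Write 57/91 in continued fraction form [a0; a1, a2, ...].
[0; 1, 1, 1, 2, 11]

Euclidean algorithm steps:
57 = 0 × 91 + 57
91 = 1 × 57 + 34
57 = 1 × 34 + 23
34 = 1 × 23 + 11
23 = 2 × 11 + 1
11 = 11 × 1 + 0
Continued fraction: [0; 1, 1, 1, 2, 11]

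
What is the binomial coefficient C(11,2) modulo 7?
6

Using Lucas' theorem:
Write n=11 and k=2 in base 7:
n in base 7: [1, 4]
k in base 7: [0, 2]
C(11,2) mod 7 = ∏ C(n_i, k_i) mod 7
Digit binomials (mod 7): C(1,0) = 1; C(4,2) = 6
Product: 1 × 6 = 6 ≡ 6 (mod 7)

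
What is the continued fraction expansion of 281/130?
[2; 6, 5, 4]

Euclidean algorithm steps:
281 = 2 × 130 + 21
130 = 6 × 21 + 4
21 = 5 × 4 + 1
4 = 4 × 1 + 0
Continued fraction: [2; 6, 5, 4]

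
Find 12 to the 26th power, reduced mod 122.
76

Repeated squaring. Binary of 26 = 11010.
12^1 ≡ 12 (mod 122); 12^2 ≡ 22 (mod 122); 12^4 ≡ 118 (mod 122); 12^8 ≡ 16 (mod 122); 12^16 ≡ 12 (mod 122)
12^26 = 12^2 × 12^8 × 12^16 ≡ 76 (mod 122)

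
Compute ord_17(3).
16

17 is prime, so ord(3) divides φ(17) = 16.
Divisors of 16: 1, 2, 4, 8, 16.
Repeated squaring: 3^1 ≡ 3, 3^2 ≡ 9, 3^4 ≡ 13, 3^8 ≡ 16, 3^16 ≡ 1 (mod 17).
Test 3^d mod 17 for each divisor d in increasing order:
3^1 ≡ 3
3^2 ≡ 9
3^4 ≡ 13
3^8 ≡ 16
3^16 ≡ 1  ← first divisor giving 1
The order is 16.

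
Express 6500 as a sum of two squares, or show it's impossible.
10² + 80² (a=10, b=80)

Factorization: 6500 = 2^2 × 5^3 × 13
By Fermat: n is sum of two squares iff every prime p ≡ 3 (mod 4) appears to even power.
All primes ≡ 3 (mod 4) appear to even power.
Search a = 0, 1, 2, … for 6500 - a² a perfect square: first hit at a = 10: 6500 - 100 = 6400 = 80².
6500 = 10² + 80² = 100 + 6400 ✓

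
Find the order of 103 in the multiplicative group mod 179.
178

179 is prime, so ord(103) divides φ(179) = 178.
Divisors of 178: 1, 2, 89, 178.
Repeated squaring: 103^1 ≡ 103, 103^2 ≡ 48, 103^4 ≡ 156, 103^8 ≡ 171, 103^16 ≡ 64, 103^32 ≡ 158, 103^64 ≡ 83, 103^128 ≡ 87 (mod 179).
Test 103^d mod 179 for each divisor d in increasing order:
103^1 ≡ 103
103^2 ≡ 48
103^89 = 103^64·103^16·103^8·103^1 ≡ 178
103^178 = 103^128·103^32·103^16·103^2 ≡ 1  ← first divisor giving 1
The order is 178.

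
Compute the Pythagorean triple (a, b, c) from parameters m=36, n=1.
(1295, 72, 1297)

Euclid's formula: a = m² - n², b = 2mn, c = m² + n²
m = 36, n = 1
a = 36² - 1² = 1296 - 1 = 1295
b = 2 × 36 × 1 = 72
c = 36² + 1² = 1296 + 1 = 1297
Verification: 1295² + 72² = 1677025 + 5184 = 1682209 = 1297² ✓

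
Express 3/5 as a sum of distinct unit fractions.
1/2 + 1/10

Greedy algorithm:
3/5: ceiling(5/3) = 2, use 1/2
1/10: ceiling(10/1) = 10, use 1/10
Result: 3/5 = 1/2 + 1/10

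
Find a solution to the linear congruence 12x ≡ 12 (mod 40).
x ≡ 1 (mod 10)

gcd(12, 40) = 4, which divides 12, so solutions exist.
Divide through by 4: 3x ≡ 3 (mod 10).
Find 3^(-1) mod 10 by the extended Euclidean algorithm:
10 = 3 × 3 + 1  ⟹  1 = (1)·10 + (-3)·3
So (-3)·3 ≡ 1 (mod 10), i.e. 3^(-1) ≡ -3 ≡ 7 (mod 10).
x ≡ 7 × 3 = 21 ≡ 1 (mod 10).
Check: 12 × 1 = 12 ≡ 12 (mod 40).
x ≡ 1 (mod 10), giving 4 solutions mod 40.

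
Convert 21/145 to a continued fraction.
[0; 6, 1, 9, 2]

Euclidean algorithm steps:
21 = 0 × 145 + 21
145 = 6 × 21 + 19
21 = 1 × 19 + 2
19 = 9 × 2 + 1
2 = 2 × 1 + 0
Continued fraction: [0; 6, 1, 9, 2]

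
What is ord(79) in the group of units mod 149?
148

149 is prime, so ord(79) divides φ(149) = 148.
Divisors of 148: 1, 2, 4, 37, 74, 148.
Repeated squaring: 79^1 ≡ 79, 79^2 ≡ 132, 79^4 ≡ 140, 79^8 ≡ 81, 79^16 ≡ 5, 79^32 ≡ 25, 79^64 ≡ 29, 79^128 ≡ 96 (mod 149).
Test 79^d mod 149 for each divisor d in increasing order:
79^1 ≡ 79
79^2 ≡ 132
79^4 ≡ 140
79^37 = 79^32·79^4·79^1 ≡ 105
79^74 = 79^64·79^8·79^2 ≡ 148
79^148 = 79^128·79^16·79^4 ≡ 1  ← first divisor giving 1
The order is 148.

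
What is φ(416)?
192

416 = 2^5 × 13
φ(n) = n × ∏(1 - 1/p) for each prime p dividing n
φ(416) = 416 × (1 - 1/2) × (1 - 1/13) = 192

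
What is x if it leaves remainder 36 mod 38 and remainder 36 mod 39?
36

Using Chinese Remainder Theorem:
M = 38 × 39 = 1482
M1 = 39, M2 = 38
y1 = 39^(-1) mod 38 = 1
y2 = 38^(-1) mod 39 = 38
x = (36×39×1 + 36×38×38) mod 1482 = 36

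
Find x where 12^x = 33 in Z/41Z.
14

Baby-step giant-step with step n = ⌈√41⌉ = 7.
Baby steps 12^j mod 41 (j:value) for j=0..6: 0:1, 1:12, 2:21, 3:6, 4:31, 5:3, 6:36.
Giant-step multiplier: 12^(-7) ≡ 12^(40-7) = 12^33 ≡ 28 (mod 41).
Giant steps γ_i = 33·28^i mod 41: γ_0=33, γ_1=22, γ_2=1 (in table at j=0).
x = i·n + j = 2·7 + 0 = 14.
Check: 12^14 ≡ 33 (mod 41).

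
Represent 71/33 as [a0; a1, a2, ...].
[2; 6, 1, 1, 2]

Euclidean algorithm steps:
71 = 2 × 33 + 5
33 = 6 × 5 + 3
5 = 1 × 3 + 2
3 = 1 × 2 + 1
2 = 2 × 1 + 0
Continued fraction: [2; 6, 1, 1, 2]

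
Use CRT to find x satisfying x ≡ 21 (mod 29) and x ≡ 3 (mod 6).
21

Using Chinese Remainder Theorem:
M = 29 × 6 = 174
M1 = 6, M2 = 29
y1 = 6^(-1) mod 29 = 5
y2 = 29^(-1) mod 6 = 5
x = (21×6×5 + 3×29×5) mod 174 = 21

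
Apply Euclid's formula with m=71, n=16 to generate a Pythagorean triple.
(4785, 2272, 5297)

Euclid's formula: a = m² - n², b = 2mn, c = m² + n²
m = 71, n = 16
a = 71² - 16² = 5041 - 256 = 4785
b = 2 × 71 × 16 = 2272
c = 71² + 16² = 5041 + 256 = 5297
Verification: 4785² + 2272² = 22896225 + 5161984 = 28058209 = 5297² ✓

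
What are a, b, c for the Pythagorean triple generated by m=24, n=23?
(47, 1104, 1105)

Euclid's formula: a = m² - n², b = 2mn, c = m² + n²
m = 24, n = 23
a = 24² - 23² = 576 - 529 = 47
b = 2 × 24 × 23 = 1104
c = 24² + 23² = 576 + 529 = 1105
Verification: 47² + 1104² = 2209 + 1218816 = 1221025 = 1105² ✓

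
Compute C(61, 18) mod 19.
0

Using Lucas' theorem:
Write n=61 and k=18 in base 19:
n in base 19: [3, 4]
k in base 19: [0, 18]
C(61,18) mod 19 = ∏ C(n_i, k_i) mod 19
Digit binomials (mod 19): C(3,0) = 1; C(4,18) = 0 (k_i > n_i)
Product: 1 × 0 = 0 ≡ 0 (mod 19)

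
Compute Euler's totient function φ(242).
110

242 = 2 × 11^2
φ(n) = n × ∏(1 - 1/p) for each prime p dividing n
φ(242) = 242 × (1 - 1/2) × (1 - 1/11) = 110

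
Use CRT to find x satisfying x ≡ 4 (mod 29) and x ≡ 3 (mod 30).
33

Using Chinese Remainder Theorem:
M = 29 × 30 = 870
M1 = 30, M2 = 29
y1 = 30^(-1) mod 29 = 1
y2 = 29^(-1) mod 30 = 29
x = (4×30×1 + 3×29×29) mod 870 = 33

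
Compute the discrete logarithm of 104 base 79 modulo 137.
47

Baby-step giant-step with step n = ⌈√137⌉ = 12.
Baby steps 79^j mod 137 (j:value) for j=0..11: 0:1, 1:79, 2:76, 3:113, 4:22, 5:94, 6:28, 7:20, 8:73, 9:13, 10:68, 11:29.
Giant-step multiplier: 79^(-12) ≡ 79^(136-12) = 79^124 ≡ 18 (mod 137).
Giant steps γ_i = 104·18^i mod 137: γ_0=104, γ_1=91, γ_2=131, γ_3=29 (in table at j=11).
x = i·n + j = 3·12 + 11 = 47.
Check: 79^47 ≡ 104 (mod 137).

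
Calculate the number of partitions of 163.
142798995930

p(n) counts ways to write n as a sum of positive integers (order ignored).
Euler's pentagonal recurrence: p(k) = p(k-1) + p(k-2) - p(k-5) - p(k-7) + p(k-12) + p(k-15) - ... (offsets j(3j∓1)/2, signs ++--, p(0)=1, p(<0)=0).
DP table for k = 0..162: p(0)=1, p(1)=1, p(2)=2, p(3)=3, p(4)=5, p(5)=7, p(6)=11, p(7)=15, p(8)=22, p(9)=30, p(10)=42, p(11)=56, p(12)=77, p(13)=101, p(14)=135, p(15)=176, p(16)=231, p(17)=297, p(18)=385, p(19)=490, p(20)=627, p(21)=792, p(22)=1002, p(23)=1255, p(24)=1575, p(25)=1958, p(26)=2436, p(27)=3010, p(28)=3718, p(29)=4565, p(30)=5604, p(31)=6842, p(32)=8349, p(33)=10143, p(34)=12310, p(35)=14883, p(36)=17977, p(37)=21637, p(38)=26015, p(39)=31185, p(40)=37338, p(41)=44583, p(42)=53174, p(43)=63261, p(44)=75175, p(45)=89134, p(46)=105558, p(47)=124754, p(48)=147273, p(49)=173525, p(50)=204226, p(51)=239943, p(52)=281589, p(53)=329931, p(54)=386155, p(55)=451276, p(56)=526823, p(57)=614154, p(58)=715220, p(59)=831820, p(60)=966467, p(61)=1121505, p(62)=1300156, p(63)=1505499, p(64)=1741630, p(65)=2012558, p(66)=2323520, p(67)=2679689, p(68)=3087735, p(69)=3554345, p(70)=4087968, p(71)=4697205, p(72)=5392783, p(73)=6185689, p(74)=7089500, p(75)=8118264, p(76)=9289091, p(77)=10619863, p(78)=12132164, p(79)=13848650, p(80)=15796476, p(81)=18004327, p(82)=20506255, p(83)=23338469, p(84)=26543660, p(85)=30167357, p(86)=34262962, p(87)=38887673, p(88)=44108109, p(89)=49995925, p(90)=56634173, p(91)=64112359, p(92)=72533807, p(93)=82010177, p(94)=92669720, p(95)=104651419, p(96)=118114304, p(97)=133230930, p(98)=150198136, p(99)=169229875, p(100)=190569292, p(101)=214481126, p(102)=241265379, p(103)=271248950, p(104)=304801365, p(105)=342325709, p(106)=384276336, p(107)=431149389, p(108)=483502844, p(109)=541946240, p(110)=607163746, p(111)=679903203, p(112)=761002156, p(113)=851376628, p(114)=952050665, p(115)=1064144451, p(116)=1188908248, p(117)=1327710076, p(118)=1482074143, p(119)=1653668665, p(120)=1844349560, p(121)=2056148051, p(122)=2291320912, p(123)=2552338241, p(124)=2841940500, p(125)=3163127352, p(126)=3519222692, p(127)=3913864295, p(128)=4351078600, p(129)=4835271870, p(130)=5371315400, p(131)=5964539504, p(132)=6620830889, p(133)=7346629512, p(134)=8149040695, p(135)=9035836076, p(136)=10015581680, p(137)=11097645016, p(138)=12292341831, p(139)=13610949895, p(140)=15065878135, p(141)=16670689208, p(142)=18440293320, p(143)=20390982757, p(144)=22540654445, p(145)=24908858009, p(146)=27517052599, p(147)=30388671978, p(148)=33549419497, p(149)=37027355200, p(150)=40853235313, p(151)=45060624582, p(152)=49686288421, p(153)=54770336324, p(154)=60356673280, p(155)=66493182097, p(156)=73232243759, p(157)=80630964769, p(158)=88751778802, p(159)=97662728555, p(160)=107438159466, p(161)=118159068427, p(162)=129913904637.
Final step: p(163) = p(162) + p(161) - p(158) - p(156) + p(151) + p(148) - p(141) - p(137) + p(128) + p(123) - p(112) - p(106) + p(93) + p(86) - p(71) - p(63) + p(46) + p(37) - p(18) - p(8)
= 129913904637 + 118159068427 - 88751778802 - 73232243759 + 45060624582 + 33549419497 - 16670689208 - 11097645016 + 4351078600 + 2552338241 - 761002156 - 384276336 + 82010177 + 34262962 - 4697205 - 1505499 + 105558 + 21637 - 385 - 22
= 142798995930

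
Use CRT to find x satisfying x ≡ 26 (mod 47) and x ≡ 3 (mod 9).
120

Using Chinese Remainder Theorem:
M = 47 × 9 = 423
M1 = 9, M2 = 47
y1 = 9^(-1) mod 47 = 21
y2 = 47^(-1) mod 9 = 5
x = (26×9×21 + 3×47×5) mod 423 = 120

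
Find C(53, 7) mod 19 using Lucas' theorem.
13

Using Lucas' theorem:
Write n=53 and k=7 in base 19:
n in base 19: [2, 15]
k in base 19: [0, 7]
C(53,7) mod 19 = ∏ C(n_i, k_i) mod 19
Digit binomials (mod 19): C(2,0) = 1; C(15,7) = 6435 ≡ 13
Product: 1 × 13 = 13 ≡ 13 (mod 19)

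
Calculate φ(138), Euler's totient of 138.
44

138 = 2 × 3 × 23
φ(n) = n × ∏(1 - 1/p) for each prime p dividing n
φ(138) = 138 × (1 - 1/2) × (1 - 1/3) × (1 - 1/23) = 44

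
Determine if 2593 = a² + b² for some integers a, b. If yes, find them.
17² + 48² (a=17, b=48)

Factorization: 2593 = 2593
By Fermat: n is sum of two squares iff every prime p ≡ 3 (mod 4) appears to even power.
All primes ≡ 3 (mod 4) appear to even power.
Search a = 0, 1, 2, … for 2593 - a² a perfect square: first hit at a = 17: 2593 - 289 = 2304 = 48².
2593 = 17² + 48² = 289 + 2304 ✓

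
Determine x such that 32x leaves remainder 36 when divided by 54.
x ≡ 18 (mod 27)

gcd(32, 54) = 2, which divides 36, so solutions exist.
Divide through by 2: 16x ≡ 18 (mod 27).
Find 16^(-1) mod 27 by the extended Euclidean algorithm:
27 = 1 × 16 + 11  ⟹  11 = (1)·27 + (-1)·16
16 = 1 × 11 + 5  ⟹  5 = (-1)·27 + (2)·16
11 = 2 × 5 + 1  ⟹  1 = (3)·27 + (-5)·16
So (-5)·16 ≡ 1 (mod 27), i.e. 16^(-1) ≡ -5 ≡ 22 (mod 27).
x ≡ 22 × 18 = 396 ≡ 18 (mod 27).
Check: 32 × 18 = 576 ≡ 36 (mod 54).
x ≡ 18 (mod 27), giving 2 solutions mod 54.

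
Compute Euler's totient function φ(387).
252

387 = 3^2 × 43
φ(n) = n × ∏(1 - 1/p) for each prime p dividing n
φ(387) = 387 × (1 - 1/3) × (1 - 1/43) = 252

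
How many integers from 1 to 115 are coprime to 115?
88

115 = 5 × 23
φ(n) = n × ∏(1 - 1/p) for each prime p dividing n
φ(115) = 115 × (1 - 1/5) × (1 - 1/23) = 88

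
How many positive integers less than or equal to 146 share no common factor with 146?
72

146 = 2 × 73
φ(n) = n × ∏(1 - 1/p) for each prime p dividing n
φ(146) = 146 × (1 - 1/2) × (1 - 1/73) = 72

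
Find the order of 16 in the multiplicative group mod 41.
5

41 is prime, so ord(16) divides φ(41) = 40.
Divisors of 40: 1, 2, 4, 5, 8, 10, 20, 40.
Repeated squaring: 16^1 ≡ 16, 16^2 ≡ 10, 16^4 ≡ 18, 16^8 ≡ 37, 16^16 ≡ 16, 16^32 ≡ 10 (mod 41).
Test 16^d mod 41 for each divisor d in increasing order:
16^1 ≡ 16
16^2 ≡ 10
16^4 ≡ 18
16^5 = 16^4·16^1 ≡ 1  ← first divisor giving 1
The order is 5.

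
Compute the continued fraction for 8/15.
[0; 1, 1, 7]

Euclidean algorithm steps:
8 = 0 × 15 + 8
15 = 1 × 8 + 7
8 = 1 × 7 + 1
7 = 7 × 1 + 0
Continued fraction: [0; 1, 1, 7]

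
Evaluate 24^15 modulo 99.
54

Repeated squaring. Binary of 15 = 1111.
24^1 ≡ 24 (mod 99); 24^2 ≡ 81 (mod 99); 24^4 ≡ 27 (mod 99); 24^8 ≡ 36 (mod 99)
24^15 = 24^1 × 24^2 × 24^4 × 24^8 ≡ 54 (mod 99)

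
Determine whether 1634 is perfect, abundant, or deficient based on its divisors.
deficient

Proper divisors of 1634: sum = 1 + 2 + 19 + 38 + 43 + 86 + 817 = 1006
Since 1006 < 1634, 1634 is deficient.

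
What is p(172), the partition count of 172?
330495499613

p(n) counts ways to write n as a sum of positive integers (order ignored).
Euler's pentagonal recurrence: p(k) = p(k-1) + p(k-2) - p(k-5) - p(k-7) + p(k-12) + p(k-15) - ... (offsets j(3j∓1)/2, signs ++--, p(0)=1, p(<0)=0).
DP table for k = 0..171: p(0)=1, p(1)=1, p(2)=2, p(3)=3, p(4)=5, p(5)=7, p(6)=11, p(7)=15, p(8)=22, p(9)=30, p(10)=42, p(11)=56, p(12)=77, p(13)=101, p(14)=135, p(15)=176, p(16)=231, p(17)=297, p(18)=385, p(19)=490, p(20)=627, p(21)=792, p(22)=1002, p(23)=1255, p(24)=1575, p(25)=1958, p(26)=2436, p(27)=3010, p(28)=3718, p(29)=4565, p(30)=5604, p(31)=6842, p(32)=8349, p(33)=10143, p(34)=12310, p(35)=14883, p(36)=17977, p(37)=21637, p(38)=26015, p(39)=31185, p(40)=37338, p(41)=44583, p(42)=53174, p(43)=63261, p(44)=75175, p(45)=89134, p(46)=105558, p(47)=124754, p(48)=147273, p(49)=173525, p(50)=204226, p(51)=239943, p(52)=281589, p(53)=329931, p(54)=386155, p(55)=451276, p(56)=526823, p(57)=614154, p(58)=715220, p(59)=831820, p(60)=966467, p(61)=1121505, p(62)=1300156, p(63)=1505499, p(64)=1741630, p(65)=2012558, p(66)=2323520, p(67)=2679689, p(68)=3087735, p(69)=3554345, p(70)=4087968, p(71)=4697205, p(72)=5392783, p(73)=6185689, p(74)=7089500, p(75)=8118264, p(76)=9289091, p(77)=10619863, p(78)=12132164, p(79)=13848650, p(80)=15796476, p(81)=18004327, p(82)=20506255, p(83)=23338469, p(84)=26543660, p(85)=30167357, p(86)=34262962, p(87)=38887673, p(88)=44108109, p(89)=49995925, p(90)=56634173, p(91)=64112359, p(92)=72533807, p(93)=82010177, p(94)=92669720, p(95)=104651419, p(96)=118114304, p(97)=133230930, p(98)=150198136, p(99)=169229875, p(100)=190569292, p(101)=214481126, p(102)=241265379, p(103)=271248950, p(104)=304801365, p(105)=342325709, p(106)=384276336, p(107)=431149389, p(108)=483502844, p(109)=541946240, p(110)=607163746, p(111)=679903203, p(112)=761002156, p(113)=851376628, p(114)=952050665, p(115)=1064144451, p(116)=1188908248, p(117)=1327710076, p(118)=1482074143, p(119)=1653668665, p(120)=1844349560, p(121)=2056148051, p(122)=2291320912, p(123)=2552338241, p(124)=2841940500, p(125)=3163127352, p(126)=3519222692, p(127)=3913864295, p(128)=4351078600, p(129)=4835271870, p(130)=5371315400, p(131)=5964539504, p(132)=6620830889, p(133)=7346629512, p(134)=8149040695, p(135)=9035836076, p(136)=10015581680, p(137)=11097645016, p(138)=12292341831, p(139)=13610949895, p(140)=15065878135, p(141)=16670689208, p(142)=18440293320, p(143)=20390982757, p(144)=22540654445, p(145)=24908858009, p(146)=27517052599, p(147)=30388671978, p(148)=33549419497, p(149)=37027355200, p(150)=40853235313, p(151)=45060624582, p(152)=49686288421, p(153)=54770336324, p(154)=60356673280, p(155)=66493182097, p(156)=73232243759, p(157)=80630964769, p(158)=88751778802, p(159)=97662728555, p(160)=107438159466, p(161)=118159068427, p(162)=129913904637, p(163)=142798995930, p(164)=156919475295, p(165)=172389800255, p(166)=189334822579, p(167)=207890420102, p(168)=228204732751, p(169)=250438925115, p(170)=274768617130, p(171)=301384802048.
Final step: p(172) = p(171) + p(170) - p(167) - p(165) + p(160) + p(157) - p(150) - p(146) + p(137) + p(132) - p(121) - p(115) + p(102) + p(95) - p(80) - p(72) + p(55) + p(46) - p(27) - p(17)
= 301384802048 + 274768617130 - 207890420102 - 172389800255 + 107438159466 + 80630964769 - 40853235313 - 27517052599 + 11097645016 + 6620830889 - 2056148051 - 1064144451 + 241265379 + 104651419 - 15796476 - 5392783 + 451276 + 105558 - 3010 - 297
= 330495499613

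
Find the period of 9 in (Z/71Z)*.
35

71 is prime, so ord(9) divides φ(71) = 70.
Divisors of 70: 1, 2, 5, 7, 10, 14, 35, 70.
Repeated squaring: 9^1 ≡ 9, 9^2 ≡ 10, 9^4 ≡ 29, 9^8 ≡ 60, 9^16 ≡ 50, 9^32 ≡ 15, 9^64 ≡ 12 (mod 71).
Test 9^d mod 71 for each divisor d in increasing order:
9^1 ≡ 9
9^2 ≡ 10
9^5 = 9^4·9^1 ≡ 48
9^7 = 9^4·9^2·9^1 ≡ 54
9^10 = 9^8·9^2 ≡ 32
9^14 = 9^8·9^4·9^2 ≡ 5
9^35 = 9^32·9^2·9^1 ≡ 1  ← first divisor giving 1
The order is 35.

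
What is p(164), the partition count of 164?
156919475295

p(n) counts ways to write n as a sum of positive integers (order ignored).
Euler's pentagonal recurrence: p(k) = p(k-1) + p(k-2) - p(k-5) - p(k-7) + p(k-12) + p(k-15) - ... (offsets j(3j∓1)/2, signs ++--, p(0)=1, p(<0)=0).
DP table for k = 0..163: p(0)=1, p(1)=1, p(2)=2, p(3)=3, p(4)=5, p(5)=7, p(6)=11, p(7)=15, p(8)=22, p(9)=30, p(10)=42, p(11)=56, p(12)=77, p(13)=101, p(14)=135, p(15)=176, p(16)=231, p(17)=297, p(18)=385, p(19)=490, p(20)=627, p(21)=792, p(22)=1002, p(23)=1255, p(24)=1575, p(25)=1958, p(26)=2436, p(27)=3010, p(28)=3718, p(29)=4565, p(30)=5604, p(31)=6842, p(32)=8349, p(33)=10143, p(34)=12310, p(35)=14883, p(36)=17977, p(37)=21637, p(38)=26015, p(39)=31185, p(40)=37338, p(41)=44583, p(42)=53174, p(43)=63261, p(44)=75175, p(45)=89134, p(46)=105558, p(47)=124754, p(48)=147273, p(49)=173525, p(50)=204226, p(51)=239943, p(52)=281589, p(53)=329931, p(54)=386155, p(55)=451276, p(56)=526823, p(57)=614154, p(58)=715220, p(59)=831820, p(60)=966467, p(61)=1121505, p(62)=1300156, p(63)=1505499, p(64)=1741630, p(65)=2012558, p(66)=2323520, p(67)=2679689, p(68)=3087735, p(69)=3554345, p(70)=4087968, p(71)=4697205, p(72)=5392783, p(73)=6185689, p(74)=7089500, p(75)=8118264, p(76)=9289091, p(77)=10619863, p(78)=12132164, p(79)=13848650, p(80)=15796476, p(81)=18004327, p(82)=20506255, p(83)=23338469, p(84)=26543660, p(85)=30167357, p(86)=34262962, p(87)=38887673, p(88)=44108109, p(89)=49995925, p(90)=56634173, p(91)=64112359, p(92)=72533807, p(93)=82010177, p(94)=92669720, p(95)=104651419, p(96)=118114304, p(97)=133230930, p(98)=150198136, p(99)=169229875, p(100)=190569292, p(101)=214481126, p(102)=241265379, p(103)=271248950, p(104)=304801365, p(105)=342325709, p(106)=384276336, p(107)=431149389, p(108)=483502844, p(109)=541946240, p(110)=607163746, p(111)=679903203, p(112)=761002156, p(113)=851376628, p(114)=952050665, p(115)=1064144451, p(116)=1188908248, p(117)=1327710076, p(118)=1482074143, p(119)=1653668665, p(120)=1844349560, p(121)=2056148051, p(122)=2291320912, p(123)=2552338241, p(124)=2841940500, p(125)=3163127352, p(126)=3519222692, p(127)=3913864295, p(128)=4351078600, p(129)=4835271870, p(130)=5371315400, p(131)=5964539504, p(132)=6620830889, p(133)=7346629512, p(134)=8149040695, p(135)=9035836076, p(136)=10015581680, p(137)=11097645016, p(138)=12292341831, p(139)=13610949895, p(140)=15065878135, p(141)=16670689208, p(142)=18440293320, p(143)=20390982757, p(144)=22540654445, p(145)=24908858009, p(146)=27517052599, p(147)=30388671978, p(148)=33549419497, p(149)=37027355200, p(150)=40853235313, p(151)=45060624582, p(152)=49686288421, p(153)=54770336324, p(154)=60356673280, p(155)=66493182097, p(156)=73232243759, p(157)=80630964769, p(158)=88751778802, p(159)=97662728555, p(160)=107438159466, p(161)=118159068427, p(162)=129913904637, p(163)=142798995930.
Final step: p(164) = p(163) + p(162) - p(159) - p(157) + p(152) + p(149) - p(142) - p(138) + p(129) + p(124) - p(113) - p(107) + p(94) + p(87) - p(72) - p(64) + p(47) + p(38) - p(19) - p(9)
= 142798995930 + 129913904637 - 97662728555 - 80630964769 + 49686288421 + 37027355200 - 18440293320 - 12292341831 + 4835271870 + 2841940500 - 851376628 - 431149389 + 92669720 + 38887673 - 5392783 - 1741630 + 124754 + 26015 - 490 - 30
= 156919475295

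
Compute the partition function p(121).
2056148051

p(n) counts ways to write n as a sum of positive integers (order ignored).
Euler's pentagonal recurrence: p(k) = p(k-1) + p(k-2) - p(k-5) - p(k-7) + p(k-12) + p(k-15) - ... (offsets j(3j∓1)/2, signs ++--, p(0)=1, p(<0)=0).
DP table for k = 0..120: p(0)=1, p(1)=1, p(2)=2, p(3)=3, p(4)=5, p(5)=7, p(6)=11, p(7)=15, p(8)=22, p(9)=30, p(10)=42, p(11)=56, p(12)=77, p(13)=101, p(14)=135, p(15)=176, p(16)=231, p(17)=297, p(18)=385, p(19)=490, p(20)=627, p(21)=792, p(22)=1002, p(23)=1255, p(24)=1575, p(25)=1958, p(26)=2436, p(27)=3010, p(28)=3718, p(29)=4565, p(30)=5604, p(31)=6842, p(32)=8349, p(33)=10143, p(34)=12310, p(35)=14883, p(36)=17977, p(37)=21637, p(38)=26015, p(39)=31185, p(40)=37338, p(41)=44583, p(42)=53174, p(43)=63261, p(44)=75175, p(45)=89134, p(46)=105558, p(47)=124754, p(48)=147273, p(49)=173525, p(50)=204226, p(51)=239943, p(52)=281589, p(53)=329931, p(54)=386155, p(55)=451276, p(56)=526823, p(57)=614154, p(58)=715220, p(59)=831820, p(60)=966467, p(61)=1121505, p(62)=1300156, p(63)=1505499, p(64)=1741630, p(65)=2012558, p(66)=2323520, p(67)=2679689, p(68)=3087735, p(69)=3554345, p(70)=4087968, p(71)=4697205, p(72)=5392783, p(73)=6185689, p(74)=7089500, p(75)=8118264, p(76)=9289091, p(77)=10619863, p(78)=12132164, p(79)=13848650, p(80)=15796476, p(81)=18004327, p(82)=20506255, p(83)=23338469, p(84)=26543660, p(85)=30167357, p(86)=34262962, p(87)=38887673, p(88)=44108109, p(89)=49995925, p(90)=56634173, p(91)=64112359, p(92)=72533807, p(93)=82010177, p(94)=92669720, p(95)=104651419, p(96)=118114304, p(97)=133230930, p(98)=150198136, p(99)=169229875, p(100)=190569292, p(101)=214481126, p(102)=241265379, p(103)=271248950, p(104)=304801365, p(105)=342325709, p(106)=384276336, p(107)=431149389, p(108)=483502844, p(109)=541946240, p(110)=607163746, p(111)=679903203, p(112)=761002156, p(113)=851376628, p(114)=952050665, p(115)=1064144451, p(116)=1188908248, p(117)=1327710076, p(118)=1482074143, p(119)=1653668665, p(120)=1844349560.
Final step: p(121) = p(120) + p(119) - p(116) - p(114) + p(109) + p(106) - p(99) - p(95) + p(86) + p(81) - p(70) - p(64) + p(51) + p(44) - p(29) - p(21) + p(4)
= 1844349560 + 1653668665 - 1188908248 - 952050665 + 541946240 + 384276336 - 169229875 - 104651419 + 34262962 + 18004327 - 4087968 - 1741630 + 239943 + 75175 - 4565 - 792 + 5
= 2056148051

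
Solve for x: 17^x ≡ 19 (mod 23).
21

Baby-step giant-step with step n = ⌈√23⌉ = 5.
Baby steps 17^j mod 23 (j:value) for j=0..4: 0:1, 1:17, 2:13, 3:14, 4:8.
Giant-step multiplier: 17^(-5) ≡ 17^(22-5) = 17^17 ≡ 11 (mod 23).
Giant steps γ_i = 19·11^i mod 23: γ_0=19, γ_1=2, γ_2=22, γ_3=12, γ_4=17 (in table at j=1).
x = i·n + j = 4·5 + 1 = 21.
Check: 17^21 ≡ 19 (mod 23).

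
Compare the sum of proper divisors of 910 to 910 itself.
abundant

Proper divisors of 910: sum = 1 + 2 + 5 + 7 + 10 + 13 + 14 + 26 + 35 + 65 + 70 + 91 + 130 + 182 + 455 = 1106
Since 1106 > 910, 910 is abundant.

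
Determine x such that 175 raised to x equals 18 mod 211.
69

Baby-step giant-step with step n = ⌈√211⌉ = 15.
Baby steps 175^j mod 211 (j:value) for j=0..14: 0:1, 1:175, 2:30, 3:186, 4:56, 5:94, 6:203, 7:77, 8:182, 9:200, 10:185, 11:92, 12:64, 13:17, 14:21.
Giant-step multiplier: 175^(-15) ≡ 175^(210-15) = 175^195 ≡ 12 (mod 211).
Giant steps γ_i = 18·12^i mod 211: γ_0=18, γ_1=5, γ_2=60, γ_3=87, γ_4=200 (in table at j=9).
x = i·n + j = 4·15 + 9 = 69.
Check: 175^69 ≡ 18 (mod 211).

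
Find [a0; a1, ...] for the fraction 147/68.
[2; 6, 5, 2]

Euclidean algorithm steps:
147 = 2 × 68 + 11
68 = 6 × 11 + 2
11 = 5 × 2 + 1
2 = 2 × 1 + 0
Continued fraction: [2; 6, 5, 2]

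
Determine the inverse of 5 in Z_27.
11

gcd(5, 27) = 1, so the inverse exists.
Extended Euclidean algorithm on (27, 5):
27 = 5 × 5 + 2  ⟹  2 = (1)·27 + (-5)·5
5 = 2 × 2 + 1  ⟹  1 = (-2)·27 + (11)·5
So (11)·5 ≡ 1 (mod 27), i.e. 5^(-1) ≡ 11 (mod 27).
Check: 5 × 11 = 55 ≡ 1 (mod 27)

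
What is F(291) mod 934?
174

Matrix identity: Q^n = [[F_(n+1), F_n], [F_n, F_(n-1)]] with Q = [[1,1],[1,0]].
n = 291 = 100100011₂. Square-and-multiply, entries mod 934:
Q^1 = [[1,1],[1,0]]
Q^2 = (Q^1)² = [[2,1],[1,1]]
Q^4 = (Q^2)² = [[5,3],[3,2]]
Q^9 = (Q^4)²·Q = [[55,34],[34,21]]
Q^18 = (Q^9)² = [[445,716],[716,663]]
Q^36 = (Q^18)² = [[841,362],[362,479]]
Q^72 = (Q^36)² = [[527,566],[566,895]]
Q^145 = (Q^72)²·Q = [[69,325],[325,678]]
Q^291 = (Q^145)²·Q = [[109,174],[174,869]]
F_291 mod 934 = Q^291[0][1] = 174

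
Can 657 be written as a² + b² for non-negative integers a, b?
9² + 24² (a=9, b=24)

Factorization: 657 = 3^2 × 73
By Fermat: n is sum of two squares iff every prime p ≡ 3 (mod 4) appears to even power.
All primes ≡ 3 (mod 4) appear to even power.
Search a = 0, 1, 2, … for 657 - a² a perfect square: first hit at a = 9: 657 - 81 = 576 = 24².
657 = 9² + 24² = 81 + 576 ✓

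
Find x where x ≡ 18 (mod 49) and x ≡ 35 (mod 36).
1439

Using Chinese Remainder Theorem:
M = 49 × 36 = 1764
M1 = 36, M2 = 49
y1 = 36^(-1) mod 49 = 15
y2 = 49^(-1) mod 36 = 25
x = (18×36×15 + 35×49×25) mod 1764 = 1439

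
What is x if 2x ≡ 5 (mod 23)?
x ≡ 14 (mod 23)

gcd(2, 23) = 1, which divides 5, so solutions exist.
Find 2^(-1) mod 23 by the extended Euclidean algorithm:
23 = 11 × 2 + 1  ⟹  1 = (1)·23 + (-11)·2
So (-11)·2 ≡ 1 (mod 23), i.e. 2^(-1) ≡ -11 ≡ 12 (mod 23).
x ≡ 12 × 5 = 60 ≡ 14 (mod 23).
Check: 2 × 14 = 28 ≡ 5 (mod 23).
Unique solution: x ≡ 14 (mod 23)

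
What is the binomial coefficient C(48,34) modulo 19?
0

Using Lucas' theorem:
Write n=48 and k=34 in base 19:
n in base 19: [2, 10]
k in base 19: [1, 15]
C(48,34) mod 19 = ∏ C(n_i, k_i) mod 19
Digit binomials (mod 19): C(2,1) = 2; C(10,15) = 0 (k_i > n_i)
Product: 2 × 0 = 0 ≡ 0 (mod 19)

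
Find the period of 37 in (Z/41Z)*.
5

41 is prime, so ord(37) divides φ(41) = 40.
Divisors of 40: 1, 2, 4, 5, 8, 10, 20, 40.
Repeated squaring: 37^1 ≡ 37, 37^2 ≡ 16, 37^4 ≡ 10, 37^8 ≡ 18, 37^16 ≡ 37, 37^32 ≡ 16 (mod 41).
Test 37^d mod 41 for each divisor d in increasing order:
37^1 ≡ 37
37^2 ≡ 16
37^4 ≡ 10
37^5 = 37^4·37^1 ≡ 1  ← first divisor giving 1
The order is 5.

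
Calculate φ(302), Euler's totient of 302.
150

302 = 2 × 151
φ(n) = n × ∏(1 - 1/p) for each prime p dividing n
φ(302) = 302 × (1 - 1/2) × (1 - 1/151) = 150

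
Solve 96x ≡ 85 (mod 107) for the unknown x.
x ≡ 2 (mod 107)

gcd(96, 107) = 1, which divides 85, so solutions exist.
Find 96^(-1) mod 107 by the extended Euclidean algorithm:
107 = 1 × 96 + 11  ⟹  11 = (1)·107 + (-1)·96
96 = 8 × 11 + 8  ⟹  8 = (-8)·107 + (9)·96
11 = 1 × 8 + 3  ⟹  3 = (9)·107 + (-10)·96
8 = 2 × 3 + 2  ⟹  2 = (-26)·107 + (29)·96
3 = 1 × 2 + 1  ⟹  1 = (35)·107 + (-39)·96
So (-39)·96 ≡ 1 (mod 107), i.e. 96^(-1) ≡ -39 ≡ 68 (mod 107).
x ≡ 68 × 85 = 5780 ≡ 2 (mod 107).
Check: 96 × 2 = 192 ≡ 85 (mod 107).
Unique solution: x ≡ 2 (mod 107)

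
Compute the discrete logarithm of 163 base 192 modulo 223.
195

Baby-step giant-step with step n = ⌈√223⌉ = 15.
Baby steps 192^j mod 223 (j:value) for j=0..14: 0:1, 1:192, 2:69, 3:91, 4:78, 5:35, 6:30, 7:185, 8:63, 9:54, 10:110, 11:158, 12:8, 13:198, 14:106.
Giant-step multiplier: 192^(-15) ≡ 192^(222-15) = 192^207 ≡ 189 (mod 223).
Giant steps γ_i = 163·189^i mod 223: γ_0=163, γ_1=33, γ_2=216, γ_3=15, γ_4=159, γ_5=169, γ_6=52, γ_7=16, γ_8=125, γ_9=210, γ_10=219, γ_11=136, γ_12=59, γ_13=1 (in table at j=0).
x = i·n + j = 13·15 + 0 = 195.
Check: 192^195 ≡ 163 (mod 223).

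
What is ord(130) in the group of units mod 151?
150

151 is prime, so ord(130) divides φ(151) = 150.
Divisors of 150: 1, 2, 3, 5, 6, 10, 15, 25, 30, 50, 75, 150.
Repeated squaring: 130^1 ≡ 130, 130^2 ≡ 139, 130^4 ≡ 144, 130^8 ≡ 49, 130^16 ≡ 136, 130^32 ≡ 74, 130^64 ≡ 40, 130^128 ≡ 90 (mod 151).
Test 130^d mod 151 for each divisor d in increasing order:
130^1 ≡ 130
130^2 ≡ 139
130^3 = 130^2·130^1 ≡ 101
130^5 = 130^4·130^1 ≡ 147
130^6 = 130^4·130^2 ≡ 84
130^10 = 130^8·130^2 ≡ 16
130^15 = 130^8·130^4·130^2·130^1 ≡ 87
130^25 = 130^16·130^8·130^1 ≡ 33
130^30 = 130^16·130^8·130^4·130^2 ≡ 19
130^50 = 130^32·130^16·130^2 ≡ 32
130^75 = 130^64·130^8·130^2·130^1 ≡ 150
130^150 = 130^128·130^16·130^4·130^2 ≡ 1  ← first divisor giving 1
The order is 150.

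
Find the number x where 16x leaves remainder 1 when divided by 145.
136

gcd(16, 145) = 1, so the inverse exists.
Extended Euclidean algorithm on (145, 16):
145 = 9 × 16 + 1  ⟹  1 = (1)·145 + (-9)·16
So (-9)·16 ≡ 1 (mod 145), i.e. 16^(-1) ≡ -9 ≡ 136 (mod 145).
Check: 16 × 136 = 2176 ≡ 1 (mod 145)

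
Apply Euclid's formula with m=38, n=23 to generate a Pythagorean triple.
(915, 1748, 1973)

Euclid's formula: a = m² - n², b = 2mn, c = m² + n²
m = 38, n = 23
a = 38² - 23² = 1444 - 529 = 915
b = 2 × 38 × 23 = 1748
c = 38² + 23² = 1444 + 529 = 1973
Verification: 915² + 1748² = 837225 + 3055504 = 3892729 = 1973² ✓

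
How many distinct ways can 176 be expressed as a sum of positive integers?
476715857290

p(n) counts ways to write n as a sum of positive integers (order ignored).
Euler's pentagonal recurrence: p(k) = p(k-1) + p(k-2) - p(k-5) - p(k-7) + p(k-12) + p(k-15) - ... (offsets j(3j∓1)/2, signs ++--, p(0)=1, p(<0)=0).
DP table for k = 0..175: p(0)=1, p(1)=1, p(2)=2, p(3)=3, p(4)=5, p(5)=7, p(6)=11, p(7)=15, p(8)=22, p(9)=30, p(10)=42, p(11)=56, p(12)=77, p(13)=101, p(14)=135, p(15)=176, p(16)=231, p(17)=297, p(18)=385, p(19)=490, p(20)=627, p(21)=792, p(22)=1002, p(23)=1255, p(24)=1575, p(25)=1958, p(26)=2436, p(27)=3010, p(28)=3718, p(29)=4565, p(30)=5604, p(31)=6842, p(32)=8349, p(33)=10143, p(34)=12310, p(35)=14883, p(36)=17977, p(37)=21637, p(38)=26015, p(39)=31185, p(40)=37338, p(41)=44583, p(42)=53174, p(43)=63261, p(44)=75175, p(45)=89134, p(46)=105558, p(47)=124754, p(48)=147273, p(49)=173525, p(50)=204226, p(51)=239943, p(52)=281589, p(53)=329931, p(54)=386155, p(55)=451276, p(56)=526823, p(57)=614154, p(58)=715220, p(59)=831820, p(60)=966467, p(61)=1121505, p(62)=1300156, p(63)=1505499, p(64)=1741630, p(65)=2012558, p(66)=2323520, p(67)=2679689, p(68)=3087735, p(69)=3554345, p(70)=4087968, p(71)=4697205, p(72)=5392783, p(73)=6185689, p(74)=7089500, p(75)=8118264, p(76)=9289091, p(77)=10619863, p(78)=12132164, p(79)=13848650, p(80)=15796476, p(81)=18004327, p(82)=20506255, p(83)=23338469, p(84)=26543660, p(85)=30167357, p(86)=34262962, p(87)=38887673, p(88)=44108109, p(89)=49995925, p(90)=56634173, p(91)=64112359, p(92)=72533807, p(93)=82010177, p(94)=92669720, p(95)=104651419, p(96)=118114304, p(97)=133230930, p(98)=150198136, p(99)=169229875, p(100)=190569292, p(101)=214481126, p(102)=241265379, p(103)=271248950, p(104)=304801365, p(105)=342325709, p(106)=384276336, p(107)=431149389, p(108)=483502844, p(109)=541946240, p(110)=607163746, p(111)=679903203, p(112)=761002156, p(113)=851376628, p(114)=952050665, p(115)=1064144451, p(116)=1188908248, p(117)=1327710076, p(118)=1482074143, p(119)=1653668665, p(120)=1844349560, p(121)=2056148051, p(122)=2291320912, p(123)=2552338241, p(124)=2841940500, p(125)=3163127352, p(126)=3519222692, p(127)=3913864295, p(128)=4351078600, p(129)=4835271870, p(130)=5371315400, p(131)=5964539504, p(132)=6620830889, p(133)=7346629512, p(134)=8149040695, p(135)=9035836076, p(136)=10015581680, p(137)=11097645016, p(138)=12292341831, p(139)=13610949895, p(140)=15065878135, p(141)=16670689208, p(142)=18440293320, p(143)=20390982757, p(144)=22540654445, p(145)=24908858009, p(146)=27517052599, p(147)=30388671978, p(148)=33549419497, p(149)=37027355200, p(150)=40853235313, p(151)=45060624582, p(152)=49686288421, p(153)=54770336324, p(154)=60356673280, p(155)=66493182097, p(156)=73232243759, p(157)=80630964769, p(158)=88751778802, p(159)=97662728555, p(160)=107438159466, p(161)=118159068427, p(162)=129913904637, p(163)=142798995930, p(164)=156919475295, p(165)=172389800255, p(166)=189334822579, p(167)=207890420102, p(168)=228204732751, p(169)=250438925115, p(170)=274768617130, p(171)=301384802048, p(172)=330495499613, p(173)=362326859895, p(174)=397125074750, p(175)=435157697830.
Final step: p(176) = p(175) + p(174) - p(171) - p(169) + p(164) + p(161) - p(154) - p(150) + p(141) + p(136) - p(125) - p(119) + p(106) + p(99) - p(84) - p(76) + p(59) + p(50) - p(31) - p(21) + p(0)
= 435157697830 + 397125074750 - 301384802048 - 250438925115 + 156919475295 + 118159068427 - 60356673280 - 40853235313 + 16670689208 + 10015581680 - 3163127352 - 1653668665 + 384276336 + 169229875 - 26543660 - 9289091 + 831820 + 204226 - 6842 - 792 + 1
= 476715857290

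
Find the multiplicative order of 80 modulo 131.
13

131 is prime, so ord(80) divides φ(131) = 130.
Divisors of 130: 1, 2, 5, 10, 13, 26, 65, 130.
Repeated squaring: 80^1 ≡ 80, 80^2 ≡ 112, 80^4 ≡ 99, 80^8 ≡ 107, 80^16 ≡ 52, 80^32 ≡ 84, 80^64 ≡ 113, 80^128 ≡ 62 (mod 131).
Test 80^d mod 131 for each divisor d in increasing order:
80^1 ≡ 80
80^2 ≡ 112
80^5 = 80^4·80^1 ≡ 60
80^10 = 80^8·80^2 ≡ 63
80^13 = 80^8·80^4·80^1 ≡ 1  ← first divisor giving 1
The order is 13.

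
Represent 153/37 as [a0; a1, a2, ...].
[4; 7, 2, 2]

Euclidean algorithm steps:
153 = 4 × 37 + 5
37 = 7 × 5 + 2
5 = 2 × 2 + 1
2 = 2 × 1 + 0
Continued fraction: [4; 7, 2, 2]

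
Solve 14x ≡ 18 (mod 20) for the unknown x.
x ≡ 7 (mod 10)

gcd(14, 20) = 2, which divides 18, so solutions exist.
Divide through by 2: 7x ≡ 9 (mod 10).
Find 7^(-1) mod 10 by the extended Euclidean algorithm:
10 = 1 × 7 + 3  ⟹  3 = (1)·10 + (-1)·7
7 = 2 × 3 + 1  ⟹  1 = (-2)·10 + (3)·7
So (3)·7 ≡ 1 (mod 10), i.e. 7^(-1) ≡ 3 (mod 10).
x ≡ 3 × 9 = 27 ≡ 7 (mod 10).
Check: 14 × 7 = 98 ≡ 18 (mod 20).
x ≡ 7 (mod 10), giving 2 solutions mod 20.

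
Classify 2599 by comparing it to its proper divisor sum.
deficient

Proper divisors of 2599: sum = 1 + 23 + 113 = 137
Since 137 < 2599, 2599 is deficient.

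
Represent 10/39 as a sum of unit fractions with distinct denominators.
1/4 + 1/156

Greedy algorithm:
10/39: ceiling(39/10) = 4, use 1/4
1/156: ceiling(156/1) = 156, use 1/156
Result: 10/39 = 1/4 + 1/156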